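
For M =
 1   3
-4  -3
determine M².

[[-11, -6], [8, -3]]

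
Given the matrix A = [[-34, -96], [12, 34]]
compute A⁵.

[[-544, -1536], [192, 544]]

tr A = 0 and det A = -4, so the characteristic polynomial is λ² − (0)λ + (-4) with roots 2 and -2.
Eigenvectors give P = [[-8, -3], [3, 1]] with P⁻¹ = [[1, 3], [-3, -8]], and A = P·diag(2, -2)·P⁻¹.
Then A⁵ = P·diag(32, -32)·P⁻¹ = [[-256, 96], [96, -32]] · [[1, 3], [-3, -8]] = [[-544, -1536], [192, 544]].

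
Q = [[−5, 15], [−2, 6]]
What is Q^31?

Q² = Q (a projection; rank 1, trace 1), so Q^31 = Q.

[[−5, 15], [−2, 6]]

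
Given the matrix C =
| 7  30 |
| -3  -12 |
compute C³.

tr C = -5 and det C = 6, so the characteristic polynomial is λ² − (-5)λ + (6) with roots -2 and -3.
Eigenvectors give P = [[10, 3], [-3, -1]] with P⁻¹ = [[1, 3], [-3, -10]], and C = P·diag(-2, -3)·P⁻¹.
Then C³ = P·diag(-8, -27)·P⁻¹ = [[-80, -81], [24, 27]] · [[1, 3], [-3, -10]] = [[163, 570], [-57, -198]].

[[163, 570], [-57, -198]]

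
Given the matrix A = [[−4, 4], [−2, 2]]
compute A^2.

[[8, −8], [4, −4]]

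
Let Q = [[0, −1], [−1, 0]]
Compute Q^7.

Q² = I (check: tr Q = 0 and det Q = −1), so Q^7 = Q since 7 is odd.

[[0, −1], [−1, 0]]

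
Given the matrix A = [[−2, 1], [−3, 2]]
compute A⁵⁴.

A² = I (check: tr A = 0 and det A = −1), so A⁵⁴ = I since 54 is even.

[[1, 0], [0, 1]]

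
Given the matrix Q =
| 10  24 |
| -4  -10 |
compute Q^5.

tr Q = 0 and det Q = -4, so the characteristic polynomial is λ² − (0)λ + (-4) with roots 2 and -2.
Eigenvectors give P = [[3, -2], [-1, 1]] with P⁻¹ = [[1, 2], [1, 3]], and Q = P·diag(2, -2)·P⁻¹.
Then Q^5 = P·diag(32, -32)·P⁻¹ = [[96, 64], [-32, -32]] · [[1, 2], [1, 3]] = [[160, 384], [-64, -160]].

[[160, 384], [-64, -160]]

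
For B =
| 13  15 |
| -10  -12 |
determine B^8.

[[19171, 18915], [-12610, -12354]]

tr B = 1 and det B = -6, so the characteristic polynomial is λ² − (1)λ + (-6) with roots 3 and -2.
Eigenvectors give P = [[3, -1], [-2, 1]] with P⁻¹ = [[1, 1], [2, 3]], and B = P·diag(3, -2)·P⁻¹.
Then B^8 = P·diag(6561, 256)·P⁻¹ = [[19683, -256], [-13122, 256]] · [[1, 1], [2, 3]] = [[19171, 18915], [-12610, -12354]].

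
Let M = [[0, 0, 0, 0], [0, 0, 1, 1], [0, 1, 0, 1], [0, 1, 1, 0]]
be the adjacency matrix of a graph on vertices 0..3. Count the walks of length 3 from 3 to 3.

The number of length-3 walks from vertex 3 to vertex 3 is entry (3,3) of M³, where M is the adjacency matrix.
M² = [[0, 0, 0, 0], [0, 2, 1, 1], [0, 1, 2, 1], [0, 1, 1, 2]]
M³ = [[0, 0, 0, 0], [0, 2, 3, 3], [0, 3, 2, 3], [0, 3, 3, 2]]

2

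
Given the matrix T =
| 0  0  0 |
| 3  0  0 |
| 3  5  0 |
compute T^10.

T is strictly triangular, hence nilpotent: T^3 = 0, so T^10 = 0.

[[0, 0, 0], [0, 0, 0], [0, 0, 0]]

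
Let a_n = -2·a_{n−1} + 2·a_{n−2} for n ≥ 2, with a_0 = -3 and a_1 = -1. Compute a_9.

With companion matrix C = [[-2, 2], [1, 0]], [a_n, a_{n−1}]ᵀ = C·[a_{n−1}, a_{n−2}]ᵀ, so [a_9, a_8]ᵀ = C^8·[a_1, a_0]ᵀ.
C^8 = [[2448, -1792], [-896, 656]], giving [a_9, a_8]ᵀ = [[2928], [-1072]].

2928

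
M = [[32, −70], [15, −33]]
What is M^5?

tr M = −1 and det M = −6, so the characteristic polynomial is λ² − (−1)λ + (−6) with roots 2 and −3.
Eigenvectors give P = [[7, 2], [3, 1]] with P⁻¹ = [[1, −2], [−3, 7]], and M = P·diag(2, −3)·P⁻¹.
Then M^5 = P·diag(32, −243)·P⁻¹ = [[224, −486], [96, −243]] · [[1, −2], [−3, 7]] = [[1682, −3850], [825, −1893]].

[[1682, −3850], [825, −1893]]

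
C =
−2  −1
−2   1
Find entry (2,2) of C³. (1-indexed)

1

C² = [[6, 1], [2, 3]]
C³ = [[−14, −5], [−10, 1]]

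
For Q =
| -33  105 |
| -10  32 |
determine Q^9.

[[-140853, 424095], [-40390, 121682]]

tr Q = -1 and det Q = -6, so the characteristic polynomial is λ² − (-1)λ + (-6) with roots 2 and -3.
Eigenvectors give P = [[3, -7], [1, -2]] with P⁻¹ = [[-2, 7], [-1, 3]], and Q = P·diag(2, -3)·P⁻¹.
Then Q^9 = P·diag(512, -19683)·P⁻¹ = [[1536, 137781], [512, 39366]] · [[-2, 7], [-1, 3]] = [[-140853, 424095], [-40390, 121682]].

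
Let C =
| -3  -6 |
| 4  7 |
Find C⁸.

tr C = 4 and det C = 3, so the characteristic polynomial is λ² − (4)λ + (3) with roots 1 and 3.
Eigenvectors give P = [[-3, 1], [2, -1]] with P⁻¹ = [[-1, -1], [-2, -3]], and C = P·diag(1, 3)·P⁻¹.
Then C⁸ = P·diag(1, 6561)·P⁻¹ = [[-3, 6561], [2, -6561]] · [[-1, -1], [-2, -3]] = [[-13119, -19680], [13120, 19681]].

[[-13119, -19680], [13120, 19681]]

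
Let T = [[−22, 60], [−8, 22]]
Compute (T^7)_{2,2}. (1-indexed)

1408

tr T = 0 and det T = −4, so the characteristic polynomial is λ² − (0)λ + (−4) with roots 2 and −2.
Eigenvectors give P = [[−5, 3], [−2, 1]] with P⁻¹ = [[1, −3], [2, −5]], and T = P·diag(2, −2)·P⁻¹.
Then T^7 = P·diag(128, −128)·P⁻¹ = [[−640, −384], [−256, −128]] · [[1, −3], [2, −5]] = [[−1408, 3840], [−512, 1408]].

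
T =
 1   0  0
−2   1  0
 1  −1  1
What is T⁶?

T = I + N where N = [[0, 0, 0], [−2, 0, 0], [1, −1, 0]] is strictly lower-triangular, so N³ = 0.
(I + N)⁶ = I + 6·N + 15·N² = [[1, 0, 0], [−12, 1, 0], [36, −6, 1]].

[[1, 0, 0], [−12, 1, 0], [36, −6, 1]]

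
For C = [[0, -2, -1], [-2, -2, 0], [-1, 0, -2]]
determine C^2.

[[5, 4, 2], [4, 8, 2], [2, 2, 5]]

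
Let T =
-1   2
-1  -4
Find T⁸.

[[-6049, -12610], [6305, 12866]]

tr T = -5 and det T = 6, so the characteristic polynomial is λ² − (-5)λ + (6) with roots -2 and -3.
Eigenvectors give P = [[2, -1], [-1, 1]] with P⁻¹ = [[1, 1], [1, 2]], and T = P·diag(-2, -3)·P⁻¹.
Then T⁸ = P·diag(256, 6561)·P⁻¹ = [[512, -6561], [-256, 6561]] · [[1, 1], [1, 2]] = [[-6049, -12610], [6305, 12866]].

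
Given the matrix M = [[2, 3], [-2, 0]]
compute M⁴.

[[-20, -48], [32, 12]]

M² = [[-2, 6], [-4, -6]]
M³ = [[-16, -6], [4, -12]]
M⁴ = [[-20, -48], [32, 12]]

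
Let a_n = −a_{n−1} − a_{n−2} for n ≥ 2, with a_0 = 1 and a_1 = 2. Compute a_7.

With companion matrix M = [[−1, −1], [1, 0]], [a_n, a_{n−1}]ᵀ = M·[a_{n−1}, a_{n−2}]ᵀ, so [a_7, a_6]ᵀ = M^6·[a_1, a_0]ᵀ.
M^6 = [[1, 0], [0, 1]], giving [a_7, a_6]ᵀ = [[2], [1]].

2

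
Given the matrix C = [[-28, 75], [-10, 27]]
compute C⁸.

tr C = -1 and det C = -6, so the characteristic polynomial is λ² − (-1)λ + (-6) with roots 2 and -3.
Eigenvectors give P = [[5, 3], [2, 1]] with P⁻¹ = [[-1, 3], [2, -5]], and C = P·diag(2, -3)·P⁻¹.
Then C⁸ = P·diag(256, 6561)·P⁻¹ = [[1280, 19683], [512, 6561]] · [[-1, 3], [2, -5]] = [[38086, -94575], [12610, -31269]].

[[38086, -94575], [12610, -31269]]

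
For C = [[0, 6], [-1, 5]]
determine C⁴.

tr C = 5 and det C = 6, so the characteristic polynomial is λ² − (5)λ + (6) with roots 2 and 3.
Eigenvectors give P = [[-3, 2], [-1, 1]] with P⁻¹ = [[-1, 2], [-1, 3]], and C = P·diag(2, 3)·P⁻¹.
Then C⁴ = P·diag(16, 81)·P⁻¹ = [[-48, 162], [-16, 81]] · [[-1, 2], [-1, 3]] = [[-114, 390], [-65, 211]].

[[-114, 390], [-65, 211]]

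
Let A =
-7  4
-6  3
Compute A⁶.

[[2185, -1456], [2184, -1455]]

tr A = -4 and det A = 3, so the characteristic polynomial is λ² − (-4)λ + (3) with roots -3 and -1.
Eigenvectors give P = [[1, -2], [1, -3]] with P⁻¹ = [[3, -2], [1, -1]], and A = P·diag(-3, -1)·P⁻¹.
Then A⁶ = P·diag(729, 1)·P⁻¹ = [[729, -2], [729, -3]] · [[3, -2], [1, -1]] = [[2185, -1456], [2184, -1455]].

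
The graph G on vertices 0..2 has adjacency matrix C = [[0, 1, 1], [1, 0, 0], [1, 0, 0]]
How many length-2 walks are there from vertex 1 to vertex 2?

1

The number of length-2 walks from vertex 1 to vertex 2 is entry (1,2) of C², where C is the adjacency matrix.
C² = [[2, 0, 0], [0, 1, 1], [0, 1, 1]]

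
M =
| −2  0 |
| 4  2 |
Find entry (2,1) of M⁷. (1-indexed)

256

tr M = 0 and det M = −4, so the characteristic polynomial is λ² − (0)λ + (−4) with roots 2 and −2.
Eigenvectors give P = [[0, −1], [1, 1]] with P⁻¹ = [[1, 1], [−1, 0]], and M = P·diag(2, −2)·P⁻¹.
Then M⁷ = P·diag(128, −128)·P⁻¹ = [[0, 128], [128, −128]] · [[1, 1], [−1, 0]] = [[−128, 0], [256, 128]].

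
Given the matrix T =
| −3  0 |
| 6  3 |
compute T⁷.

tr T = 0 and det T = −9, so the characteristic polynomial is λ² − (0)λ + (−9) with roots −3 and 3.
Eigenvectors give P = [[1, 0], [−1, 1]] with P⁻¹ = [[1, 0], [1, 1]], and T = P·diag(−3, 3)·P⁻¹.
Then T⁷ = P·diag(−2187, 2187)·P⁻¹ = [[−2187, 0], [2187, 2187]] · [[1, 0], [1, 1]] = [[−2187, 0], [4374, 2187]].

[[−2187, 0], [4374, 2187]]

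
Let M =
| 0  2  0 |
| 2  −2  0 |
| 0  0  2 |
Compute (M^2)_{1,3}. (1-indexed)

0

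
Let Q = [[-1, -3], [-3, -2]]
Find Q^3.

[[-37, -48], [-48, -53]]

Q^2 = [[10, 9], [9, 13]]
Q^3 = [[-37, -48], [-48, -53]]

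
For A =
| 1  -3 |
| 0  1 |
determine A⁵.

A = I + N where N = [[0, -3], [0, 0]] is strictly upper-triangular, so N² = 0.
(I + N)⁵ = I + 5·N = [[1, -15], [0, 1]].

[[1, -15], [0, 1]]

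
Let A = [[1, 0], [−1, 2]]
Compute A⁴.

tr A = 3 and det A = 2, so the characteristic polynomial is λ² − (3)λ + (2) with roots 2 and 1.
Eigenvectors give P = [[0, 1], [−1, 1]] with P⁻¹ = [[1, −1], [1, 0]], and A = P·diag(2, 1)·P⁻¹.
Then A⁴ = P·diag(16, 1)·P⁻¹ = [[0, 1], [−16, 1]] · [[1, −1], [1, 0]] = [[1, 0], [−15, 16]].

[[1, 0], [−15, 16]]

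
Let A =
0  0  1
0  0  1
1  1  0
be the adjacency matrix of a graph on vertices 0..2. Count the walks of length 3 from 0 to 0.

0

The number of length-3 walks from vertex 0 to vertex 0 is entry (0,0) of A^3, where A is the adjacency matrix.
A^2 = [[1, 1, 0], [1, 1, 0], [0, 0, 2]]
A^3 = [[0, 0, 2], [0, 0, 2], [2, 2, 0]]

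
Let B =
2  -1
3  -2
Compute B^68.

B² = I (check: tr B = 0 and det B = -1), so B^68 = I since 68 is even.

[[1, 0], [0, 1]]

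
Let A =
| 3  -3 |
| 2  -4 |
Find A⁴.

A² = [[3, 3], [-2, 10]]
A³ = [[15, -21], [14, -34]]
A⁴ = [[3, 39], [-26, 94]]

[[3, 39], [-26, 94]]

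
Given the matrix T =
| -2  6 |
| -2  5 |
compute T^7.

[[-380, 762], [-254, 509]]

tr T = 3 and det T = 2, so the characteristic polynomial is λ² − (3)λ + (2) with roots 1 and 2.
Eigenvectors give P = [[-2, 3], [-1, 2]] with P⁻¹ = [[-2, 3], [-1, 2]], and T = P·diag(1, 2)·P⁻¹.
Then T^7 = P·diag(1, 128)·P⁻¹ = [[-2, 384], [-1, 256]] · [[-2, 3], [-1, 2]] = [[-380, 762], [-254, 509]].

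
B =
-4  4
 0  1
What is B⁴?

[[256, -204], [0, 1]]

B² = [[16, -12], [0, 1]]
B³ = [[-64, 52], [0, 1]]
B⁴ = [[256, -204], [0, 1]]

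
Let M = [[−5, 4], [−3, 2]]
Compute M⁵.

tr M = −3 and det M = 2, so the characteristic polynomial is λ² − (−3)λ + (2) with roots −2 and −1.
Eigenvectors give P = [[4, 1], [3, 1]] with P⁻¹ = [[1, −1], [−3, 4]], and M = P·diag(−2, −1)·P⁻¹.
Then M⁵ = P·diag(−32, −1)·P⁻¹ = [[−128, −1], [−96, −1]] · [[1, −1], [−3, 4]] = [[−125, 124], [−93, 92]].

[[−125, 124], [−93, 92]]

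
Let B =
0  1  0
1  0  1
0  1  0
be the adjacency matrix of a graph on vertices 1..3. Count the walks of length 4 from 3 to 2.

The number of length-4 walks from vertex 3 to vertex 2 is entry (3,2) of B⁴, where B is the adjacency matrix.
B² = [[1, 0, 1], [0, 2, 0], [1, 0, 1]]
B³ = [[0, 2, 0], [2, 0, 2], [0, 2, 0]]
B⁴ = [[2, 0, 2], [0, 4, 0], [2, 0, 2]]

0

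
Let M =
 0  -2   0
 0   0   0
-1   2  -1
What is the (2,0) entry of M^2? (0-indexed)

1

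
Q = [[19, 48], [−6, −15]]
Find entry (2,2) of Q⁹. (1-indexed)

−157455

tr Q = 4 and det Q = 3, so the characteristic polynomial is λ² − (4)λ + (3) with roots 1 and 3.
Eigenvectors give P = [[−8, 3], [3, −1]] with P⁻¹ = [[1, 3], [3, 8]], and Q = P·diag(1, 3)·P⁻¹.
Then Q⁹ = P·diag(1, 19683)·P⁻¹ = [[−8, 59049], [3, −19683]] · [[1, 3], [3, 8]] = [[177139, 472368], [−59046, −157455]].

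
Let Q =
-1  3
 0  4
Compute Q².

[[1, 9], [0, 16]]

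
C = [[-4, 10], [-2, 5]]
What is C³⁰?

[[-4, 10], [-2, 5]]

C² = C (a projection; rank 1, trace 1), so C³⁰ = C.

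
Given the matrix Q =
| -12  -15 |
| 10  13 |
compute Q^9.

tr Q = 1 and det Q = -6, so the characteristic polynomial is λ² − (1)λ + (-6) with roots -2 and 3.
Eigenvectors give P = [[-3, 1], [2, -1]] with P⁻¹ = [[-1, -1], [-2, -3]], and Q = P·diag(-2, 3)·P⁻¹.
Then Q^9 = P·diag(-512, 19683)·P⁻¹ = [[1536, 19683], [-1024, -19683]] · [[-1, -1], [-2, -3]] = [[-40902, -60585], [40390, 60073]].

[[-40902, -60585], [40390, 60073]]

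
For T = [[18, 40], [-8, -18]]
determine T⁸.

[[256, 0], [0, 256]]

tr T = 0 and det T = -4, so the characteristic polynomial is λ² − (0)λ + (-4) with roots 2 and -2.
Eigenvectors give P = [[-5, -2], [2, 1]] with P⁻¹ = [[-1, -2], [2, 5]], and T = P·diag(2, -2)·P⁻¹.
Then T⁸ = P·diag(256, 256)·P⁻¹ = [[-1280, -512], [512, 256]] · [[-1, -2], [2, 5]] = [[256, 0], [0, 256]].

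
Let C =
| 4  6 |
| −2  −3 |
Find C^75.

C² = C (a projection; rank 1, trace 1), so C^75 = C.

[[4, 6], [−2, −3]]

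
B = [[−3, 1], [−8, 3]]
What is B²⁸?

[[1, 0], [0, 1]]

B² = I (check: tr B = 0 and det B = −1), so B²⁸ = I since 28 is even.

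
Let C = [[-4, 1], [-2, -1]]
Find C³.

tr C = -5 and det C = 6, so the characteristic polynomial is λ² − (-5)λ + (6) with roots -2 and -3.
Eigenvectors give P = [[-1, -1], [-2, -1]] with P⁻¹ = [[1, -1], [-2, 1]], and C = P·diag(-2, -3)·P⁻¹.
Then C³ = P·diag(-8, -27)·P⁻¹ = [[8, 27], [16, 27]] · [[1, -1], [-2, 1]] = [[-46, 19], [-38, 11]].

[[-46, 19], [-38, 11]]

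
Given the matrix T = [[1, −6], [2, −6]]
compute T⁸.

[[−18659, 37830], [−12610, 25476]]

tr T = −5 and det T = 6, so the characteristic polynomial is λ² − (−5)λ + (6) with roots −2 and −3.
Eigenvectors give P = [[2, −3], [1, −2]] with P⁻¹ = [[2, −3], [1, −2]], and T = P·diag(−2, −3)·P⁻¹.
Then T⁸ = P·diag(256, 6561)·P⁻¹ = [[512, −19683], [256, −13122]] · [[2, −3], [1, −2]] = [[−18659, 37830], [−12610, 25476]].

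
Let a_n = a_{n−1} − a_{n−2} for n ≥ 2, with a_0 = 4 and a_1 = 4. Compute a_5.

0

With companion matrix M = [[1, −1], [1, 0]], [a_n, a_{n−1}]ᵀ = M·[a_{n−1}, a_{n−2}]ᵀ, so [a_5, a_4]ᵀ = M⁴·[a_1, a_0]ᵀ.
M⁴ = [[−1, 1], [−1, 0]], giving [a_5, a_4]ᵀ = [[0], [−4]].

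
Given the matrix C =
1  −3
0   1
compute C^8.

[[1, −24], [0, 1]]

C = I + N where N = [[0, −3], [0, 0]] is strictly upper-triangular, so N^2 = 0.
(I + N)^8 = I + 8·N = [[1, −24], [0, 1]].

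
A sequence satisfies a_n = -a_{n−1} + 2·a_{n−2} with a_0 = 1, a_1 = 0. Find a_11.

With companion matrix Q = [[-1, 2], [1, 0]], [a_n, a_{n−1}]ᵀ = Q·[a_{n−1}, a_{n−2}]ᵀ, so [a_11, a_10]ᵀ = Q¹⁰·[a_1, a_0]ᵀ.
Q¹⁰ = [[683, -682], [-341, 342]], giving [a_11, a_10]ᵀ = [[-682], [342]].

-682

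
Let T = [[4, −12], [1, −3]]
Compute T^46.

T² = T (a projection; rank 1, trace 1), so T^46 = T.

[[4, −12], [1, −3]]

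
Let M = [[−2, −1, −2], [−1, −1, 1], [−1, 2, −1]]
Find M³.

M² = [[7, −1, 5], [2, 4, 0], [1, −3, 5]]
M³ = [[−18, 4, −20], [−8, −6, 0], [−4, 12, −10]]

[[−18, 4, −20], [−8, −6, 0], [−4, 12, −10]]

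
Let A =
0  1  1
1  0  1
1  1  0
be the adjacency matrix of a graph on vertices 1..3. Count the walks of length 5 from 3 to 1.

11

The number of length-5 walks from vertex 3 to vertex 1 is entry (3,1) of A⁵, where A is the adjacency matrix.
A² = [[2, 1, 1], [1, 2, 1], [1, 1, 2]]
A³ = [[2, 3, 3], [3, 2, 3], [3, 3, 2]]
A⁴ = [[6, 5, 5], [5, 6, 5], [5, 5, 6]]
A⁵ = [[10, 11, 11], [11, 10, 11], [11, 11, 10]]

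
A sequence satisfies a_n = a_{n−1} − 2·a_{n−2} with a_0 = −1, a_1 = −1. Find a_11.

With companion matrix A = [[1, −2], [1, 0]], [a_n, a_{n−1}]ᵀ = A·[a_{n−1}, a_{n−2}]ᵀ, so [a_11, a_10]ᵀ = A^10·[a_1, a_0]ᵀ.
A^10 = [[23, 22], [−11, 34]], giving [a_11, a_10]ᵀ = [[−45], [−23]].

−45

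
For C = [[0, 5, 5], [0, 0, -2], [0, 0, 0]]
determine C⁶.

[[0, 0, 0], [0, 0, 0], [0, 0, 0]]

C is strictly triangular, hence nilpotent: C³ = 0, so C⁶ = 0.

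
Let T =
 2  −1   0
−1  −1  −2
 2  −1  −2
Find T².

[[5, −1, 2], [−5, 4, 6], [1, 1, 6]]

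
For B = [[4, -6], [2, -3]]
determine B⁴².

B² = B (a projection; rank 1, trace 1), so B⁴² = B.

[[4, -6], [2, -3]]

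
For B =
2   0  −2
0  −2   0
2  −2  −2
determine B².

[[0, 4, 0], [0, 4, 0], [0, 8, 0]]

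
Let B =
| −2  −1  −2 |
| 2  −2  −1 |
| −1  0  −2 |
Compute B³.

B² = [[4, 4, 9], [−7, 2, 0], [4, 1, 6]]
B³ = [[−9, −12, −30], [18, 3, 12], [−12, −6, −21]]

[[−9, −12, −30], [18, 3, 12], [−12, −6, −21]]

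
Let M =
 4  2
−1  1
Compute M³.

tr M = 5 and det M = 6, so the characteristic polynomial is λ² − (5)λ + (6) with roots 2 and 3.
Eigenvectors give P = [[1, 2], [−1, −1]] with P⁻¹ = [[−1, −2], [1, 1]], and M = P·diag(2, 3)·P⁻¹.
Then M³ = P·diag(8, 27)·P⁻¹ = [[8, 54], [−8, −27]] · [[−1, −2], [1, 1]] = [[46, 38], [−19, −11]].

[[46, 38], [−19, −11]]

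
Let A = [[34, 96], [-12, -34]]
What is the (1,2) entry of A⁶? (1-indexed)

tr A = 0 and det A = -4, so the characteristic polynomial is λ² − (0)λ + (-4) with roots 2 and -2.
Eigenvectors give P = [[3, 8], [-1, -3]] with P⁻¹ = [[3, 8], [-1, -3]], and A = P·diag(2, -2)·P⁻¹.
Then A⁶ = P·diag(64, 64)·P⁻¹ = [[192, 512], [-64, -192]] · [[3, 8], [-1, -3]] = [[64, 0], [0, 64]].

0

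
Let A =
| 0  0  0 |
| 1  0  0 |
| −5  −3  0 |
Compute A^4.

A is strictly triangular, hence nilpotent: A^3 = 0, so A^4 = 0.

[[0, 0, 0], [0, 0, 0], [0, 0, 0]]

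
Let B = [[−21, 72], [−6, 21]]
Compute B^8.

tr B = 0 and det B = −9, so the characteristic polynomial is λ² − (0)λ + (−9) with roots −3 and 3.
Eigenvectors give P = [[−4, −3], [−1, −1]] with P⁻¹ = [[−1, 3], [1, −4]], and B = P·diag(−3, 3)·P⁻¹.
Then B^8 = P·diag(6561, 6561)·P⁻¹ = [[−26244, −19683], [−6561, −6561]] · [[−1, 3], [1, −4]] = [[6561, 0], [0, 6561]].

[[6561, 0], [0, 6561]]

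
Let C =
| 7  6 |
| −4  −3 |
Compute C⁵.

tr C = 4 and det C = 3, so the characteristic polynomial is λ² − (4)λ + (3) with roots 3 and 1.
Eigenvectors give P = [[3, −1], [−2, 1]] with P⁻¹ = [[1, 1], [2, 3]], and C = P·diag(3, 1)·P⁻¹.
Then C⁵ = P·diag(243, 1)·P⁻¹ = [[729, −1], [−486, 1]] · [[1, 1], [2, 3]] = [[727, 726], [−484, −483]].

[[727, 726], [−484, −483]]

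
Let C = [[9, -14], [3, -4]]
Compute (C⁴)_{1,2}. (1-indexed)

-910

tr C = 5 and det C = 6, so the characteristic polynomial is λ² − (5)λ + (6) with roots 3 and 2.
Eigenvectors give P = [[7, 2], [3, 1]] with P⁻¹ = [[1, -2], [-3, 7]], and C = P·diag(3, 2)·P⁻¹.
Then C⁴ = P·diag(81, 16)·P⁻¹ = [[567, 32], [243, 16]] · [[1, -2], [-3, 7]] = [[471, -910], [195, -374]].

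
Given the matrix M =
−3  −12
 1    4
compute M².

[[−3, −12], [1, 4]]

M² = M (a projection; rank 1, trace 1), so M² = M.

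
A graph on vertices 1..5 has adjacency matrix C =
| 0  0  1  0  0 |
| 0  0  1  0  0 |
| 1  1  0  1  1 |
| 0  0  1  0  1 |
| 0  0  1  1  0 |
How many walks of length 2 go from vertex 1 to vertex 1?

1

The number of length-2 walks from vertex 1 to vertex 1 is entry (1,1) of C², where C is the adjacency matrix.
C² = [[1, 1, 0, 1, 1], [1, 1, 0, 1, 1], [0, 0, 4, 1, 1], [1, 1, 1, 2, 1], [1, 1, 1, 1, 2]]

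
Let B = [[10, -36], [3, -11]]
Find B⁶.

[[-188, 756], [-63, 253]]

tr B = -1 and det B = -2, so the characteristic polynomial is λ² − (-1)λ + (-2) with roots 1 and -2.
Eigenvectors give P = [[-4, -3], [-1, -1]] with P⁻¹ = [[-1, 3], [1, -4]], and B = P·diag(1, -2)·P⁻¹.
Then B⁶ = P·diag(1, 64)·P⁻¹ = [[-4, -192], [-1, -64]] · [[-1, 3], [1, -4]] = [[-188, 756], [-63, 253]].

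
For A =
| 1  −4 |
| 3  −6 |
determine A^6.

[[−1931, 2660], [−1995, 2724]]

tr A = −5 and det A = 6, so the characteristic polynomial is λ² − (−5)λ + (6) with roots −2 and −3.
Eigenvectors give P = [[4, 1], [3, 1]] with P⁻¹ = [[1, −1], [−3, 4]], and A = P·diag(−2, −3)·P⁻¹.
Then A^6 = P·diag(64, 729)·P⁻¹ = [[256, 729], [192, 729]] · [[1, −1], [−3, 4]] = [[−1931, 2660], [−1995, 2724]].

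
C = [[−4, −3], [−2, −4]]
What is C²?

[[22, 24], [16, 22]]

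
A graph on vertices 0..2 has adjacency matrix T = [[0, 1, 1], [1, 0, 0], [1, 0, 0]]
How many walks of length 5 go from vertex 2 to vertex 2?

The number of length-5 walks from vertex 2 to vertex 2 is entry (2,2) of T⁵, where T is the adjacency matrix.
T² = [[2, 0, 0], [0, 1, 1], [0, 1, 1]]
T³ = [[0, 2, 2], [2, 0, 0], [2, 0, 0]]
T⁴ = [[4, 0, 0], [0, 2, 2], [0, 2, 2]]
T⁵ = [[0, 4, 4], [4, 0, 0], [4, 0, 0]]

0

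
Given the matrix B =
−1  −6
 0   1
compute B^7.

[[−1, −6], [0, 1]]

B² = I (check: tr B = 0 and det B = −1), so B^7 = B since 7 is odd.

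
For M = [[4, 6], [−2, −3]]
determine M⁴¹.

M² = M (a projection; rank 1, trace 1), so M⁴¹ = M.

[[4, 6], [−2, −3]]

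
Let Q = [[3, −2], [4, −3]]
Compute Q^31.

Q² = I (check: tr Q = 0 and det Q = −1), so Q^31 = Q since 31 is odd.

[[3, −2], [4, −3]]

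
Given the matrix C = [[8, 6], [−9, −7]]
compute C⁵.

tr C = 1 and det C = −2, so the characteristic polynomial is λ² − (1)λ + (−2) with roots −1 and 2.
Eigenvectors give P = [[−2, −1], [3, 1]] with P⁻¹ = [[1, 1], [−3, −2]], and C = P·diag(−1, 2)·P⁻¹.
Then C⁵ = P·diag(−1, 32)·P⁻¹ = [[2, −32], [−3, 32]] · [[1, 1], [−3, −2]] = [[98, 66], [−99, −67]].

[[98, 66], [−99, −67]]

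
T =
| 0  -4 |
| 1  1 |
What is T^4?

[[12, 28], [-7, 5]]

T^2 = [[-4, -4], [1, -3]]
T^3 = [[-4, 12], [-3, -7]]
T^4 = [[12, 28], [-7, 5]]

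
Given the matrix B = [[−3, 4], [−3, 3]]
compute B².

[[−3, 0], [0, −3]]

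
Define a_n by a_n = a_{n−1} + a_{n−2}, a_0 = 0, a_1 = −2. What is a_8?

−42

With companion matrix T = [[1, 1], [1, 0]], [a_n, a_{n−1}]ᵀ = T·[a_{n−1}, a_{n−2}]ᵀ, so [a_8, a_7]ᵀ = T⁷·[a_1, a_0]ᵀ.
T⁷ = [[21, 13], [13, 8]], giving [a_8, a_7]ᵀ = [[−42], [−26]].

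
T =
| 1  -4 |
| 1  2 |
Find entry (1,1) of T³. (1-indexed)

-15

T² = [[-3, -12], [3, 0]]
T³ = [[-15, -12], [3, -12]]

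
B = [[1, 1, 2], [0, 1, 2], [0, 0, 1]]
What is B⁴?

[[1, 4, 20], [0, 1, 8], [0, 0, 1]]

B = I + N where N = [[0, 1, 2], [0, 0, 2], [0, 0, 0]] is strictly upper-triangular, so N³ = 0.
(I + N)⁴ = I + 4·N + 6·N² = [[1, 4, 20], [0, 1, 8], [0, 0, 1]].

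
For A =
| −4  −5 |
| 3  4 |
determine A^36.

A² = I (check: tr A = 0 and det A = −1), so A^36 = I since 36 is even.

[[1, 0], [0, 1]]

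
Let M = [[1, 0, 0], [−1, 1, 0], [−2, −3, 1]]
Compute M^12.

[[1, 0, 0], [−12, 1, 0], [174, −36, 1]]

M = I + N where N = [[0, 0, 0], [−1, 0, 0], [−2, −3, 0]] is strictly lower-triangular, so N^3 = 0.
(I + N)^12 = I + 12·N + 66·N^2 = [[1, 0, 0], [−12, 1, 0], [174, −36, 1]].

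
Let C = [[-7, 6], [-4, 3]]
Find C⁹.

[[-59047, 59046], [-39364, 39363]]

tr C = -4 and det C = 3, so the characteristic polynomial is λ² − (-4)λ + (3) with roots -3 and -1.
Eigenvectors give P = [[3, 1], [2, 1]] with P⁻¹ = [[1, -1], [-2, 3]], and C = P·diag(-3, -1)·P⁻¹.
Then C⁹ = P·diag(-19683, -1)·P⁻¹ = [[-59049, -1], [-39366, -1]] · [[1, -1], [-2, 3]] = [[-59047, 59046], [-39364, 39363]].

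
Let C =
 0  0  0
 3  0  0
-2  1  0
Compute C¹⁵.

[[0, 0, 0], [0, 0, 0], [0, 0, 0]]

C is strictly triangular, hence nilpotent: C³ = 0, so C¹⁵ = 0.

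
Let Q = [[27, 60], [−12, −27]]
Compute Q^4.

tr Q = 0 and det Q = −9, so the characteristic polynomial is λ² − (0)λ + (−9) with roots −3 and 3.
Eigenvectors give P = [[−2, −5], [1, 2]] with P⁻¹ = [[2, 5], [−1, −2]], and Q = P·diag(−3, 3)·P⁻¹.
Then Q^4 = P·diag(81, 81)·P⁻¹ = [[−162, −405], [81, 162]] · [[2, 5], [−1, −2]] = [[81, 0], [0, 81]].

[[81, 0], [0, 81]]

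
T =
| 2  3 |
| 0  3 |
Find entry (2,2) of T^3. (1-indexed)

T^2 = [[4, 15], [0, 9]]
T^3 = [[8, 57], [0, 27]]

27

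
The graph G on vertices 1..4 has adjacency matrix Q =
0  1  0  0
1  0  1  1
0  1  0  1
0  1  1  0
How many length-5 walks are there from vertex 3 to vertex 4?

The number of length-5 walks from vertex 3 to vertex 4 is entry (3,4) of Q⁵, where Q is the adjacency matrix.
Q² = [[1, 0, 1, 1], [0, 3, 1, 1], [1, 1, 2, 1], [1, 1, 1, 2]]
Q³ = [[0, 3, 1, 1], [3, 2, 4, 4], [1, 4, 2, 3], [1, 4, 3, 2]]
Q⁴ = [[3, 2, 4, 4], [2, 11, 6, 6], [4, 6, 7, 6], [4, 6, 6, 7]]
Q⁵ = [[2, 11, 6, 6], [11, 14, 17, 17], [6, 17, 12, 13], [6, 17, 13, 12]]

13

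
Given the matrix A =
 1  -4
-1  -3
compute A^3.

A^2 = [[5, 8], [2, 13]]
A^3 = [[-3, -44], [-11, -47]]

[[-3, -44], [-11, -47]]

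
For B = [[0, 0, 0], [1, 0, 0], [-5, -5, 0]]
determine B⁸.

[[0, 0, 0], [0, 0, 0], [0, 0, 0]]

B is strictly triangular, hence nilpotent: B³ = 0, so B⁸ = 0.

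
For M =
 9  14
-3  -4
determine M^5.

tr M = 5 and det M = 6, so the characteristic polynomial is λ² − (5)λ + (6) with roots 2 and 3.
Eigenvectors give P = [[2, -7], [-1, 3]] with P⁻¹ = [[-3, -7], [-1, -2]], and M = P·diag(2, 3)·P⁻¹.
Then M^5 = P·diag(32, 243)·P⁻¹ = [[64, -1701], [-32, 729]] · [[-3, -7], [-1, -2]] = [[1509, 2954], [-633, -1234]].

[[1509, 2954], [-633, -1234]]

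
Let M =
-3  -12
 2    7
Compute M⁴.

[[-159, -480], [80, 241]]

tr M = 4 and det M = 3, so the characteristic polynomial is λ² − (4)λ + (3) with roots 3 and 1.
Eigenvectors give P = [[-2, -3], [1, 1]] with P⁻¹ = [[1, 3], [-1, -2]], and M = P·diag(3, 1)·P⁻¹.
Then M⁴ = P·diag(81, 1)·P⁻¹ = [[-162, -3], [81, 1]] · [[1, 3], [-1, -2]] = [[-159, -480], [80, 241]].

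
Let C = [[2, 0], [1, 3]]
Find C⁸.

[[256, 0], [6305, 6561]]

tr C = 5 and det C = 6, so the characteristic polynomial is λ² − (5)λ + (6) with roots 3 and 2.
Eigenvectors give P = [[0, −1], [1, 1]] with P⁻¹ = [[1, 1], [−1, 0]], and C = P·diag(3, 2)·P⁻¹.
Then C⁸ = P·diag(6561, 256)·P⁻¹ = [[0, −256], [6561, 256]] · [[1, 1], [−1, 0]] = [[256, 0], [6305, 6561]].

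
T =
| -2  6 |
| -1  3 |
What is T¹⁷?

T² = T (a projection; rank 1, trace 1), so T¹⁷ = T.

[[-2, 6], [-1, 3]]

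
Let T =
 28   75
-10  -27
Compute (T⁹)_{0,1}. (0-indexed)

tr T = 1 and det T = -6, so the characteristic polynomial is λ² − (1)λ + (-6) with roots -2 and 3.
Eigenvectors give P = [[-5, -3], [2, 1]] with P⁻¹ = [[1, 3], [-2, -5]], and T = P·diag(-2, 3)·P⁻¹.
Then T⁹ = P·diag(-512, 19683)·P⁻¹ = [[2560, -59049], [-1024, 19683]] · [[1, 3], [-2, -5]] = [[120658, 302925], [-40390, -101487]].

302925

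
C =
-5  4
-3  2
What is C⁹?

[[-2045, 2044], [-1533, 1532]]

tr C = -3 and det C = 2, so the characteristic polynomial is λ² − (-3)λ + (2) with roots -2 and -1.
Eigenvectors give P = [[4, 1], [3, 1]] with P⁻¹ = [[1, -1], [-3, 4]], and C = P·diag(-2, -1)·P⁻¹.
Then C⁹ = P·diag(-512, -1)·P⁻¹ = [[-2048, -1], [-1536, -1]] · [[1, -1], [-3, 4]] = [[-2045, 2044], [-1533, 1532]].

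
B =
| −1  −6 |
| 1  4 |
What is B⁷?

tr B = 3 and det B = 2, so the characteristic polynomial is λ² − (3)λ + (2) with roots 1 and 2.
Eigenvectors give P = [[−3, −2], [1, 1]] with P⁻¹ = [[−1, −2], [1, 3]], and B = P·diag(1, 2)·P⁻¹.
Then B⁷ = P·diag(1, 128)·P⁻¹ = [[−3, −256], [1, 128]] · [[−1, −2], [1, 3]] = [[−253, −762], [127, 382]].

[[−253, −762], [127, 382]]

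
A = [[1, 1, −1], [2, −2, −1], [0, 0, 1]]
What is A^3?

A^2 = [[3, −1, −3], [−2, 6, −1], [0, 0, 1]]
A^3 = [[1, 5, −5], [10, −14, −5], [0, 0, 1]]

[[1, 5, −5], [10, −14, −5], [0, 0, 1]]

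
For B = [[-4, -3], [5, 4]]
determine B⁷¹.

[[-4, -3], [5, 4]]

B² = I (check: tr B = 0 and det B = -1), so B⁷¹ = B since 71 is odd.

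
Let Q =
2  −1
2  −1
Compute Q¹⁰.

[[2, −1], [2, −1]]

Q² = Q (a projection; rank 1, trace 1), so Q¹⁰ = Q.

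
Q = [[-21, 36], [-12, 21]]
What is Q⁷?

tr Q = 0 and det Q = -9, so the characteristic polynomial is λ² − (0)λ + (-9) with roots -3 and 3.
Eigenvectors give P = [[2, -3], [1, -2]] with P⁻¹ = [[2, -3], [1, -2]], and Q = P·diag(-3, 3)·P⁻¹.
Then Q⁷ = P·diag(-2187, 2187)·P⁻¹ = [[-4374, -6561], [-2187, -4374]] · [[2, -3], [1, -2]] = [[-15309, 26244], [-8748, 15309]].

[[-15309, 26244], [-8748, 15309]]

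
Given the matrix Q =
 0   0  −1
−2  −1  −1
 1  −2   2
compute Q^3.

Q^2 = [[−1, 2, −2], [1, 3, 1], [6, −2, 5]]
Q^3 = [[−6, 2, −5], [−5, −5, −2], [9, −8, 6]]

[[−6, 2, −5], [−5, −5, −2], [9, −8, 6]]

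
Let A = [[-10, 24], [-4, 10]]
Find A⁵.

[[-160, 384], [-64, 160]]

tr A = 0 and det A = -4, so the characteristic polynomial is λ² − (0)λ + (-4) with roots -2 and 2.
Eigenvectors give P = [[3, -2], [1, -1]] with P⁻¹ = [[1, -2], [1, -3]], and A = P·diag(-2, 2)·P⁻¹.
Then A⁵ = P·diag(-32, 32)·P⁻¹ = [[-96, -64], [-32, -32]] · [[1, -2], [1, -3]] = [[-160, 384], [-64, 160]].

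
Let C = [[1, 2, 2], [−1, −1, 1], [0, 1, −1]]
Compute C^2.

[[−1, 2, 2], [0, 0, −4], [−1, −2, 2]]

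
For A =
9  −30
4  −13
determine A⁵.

[[1209, −3630], [484, −1453]]

tr A = −4 and det A = 3, so the characteristic polynomial is λ² − (−4)λ + (3) with roots −3 and −1.
Eigenvectors give P = [[−5, −3], [−2, −1]] with P⁻¹ = [[1, −3], [−2, 5]], and A = P·diag(−3, −1)·P⁻¹.
Then A⁵ = P·diag(−243, −1)·P⁻¹ = [[1215, 3], [486, 1]] · [[1, −3], [−2, 5]] = [[1209, −3630], [484, −1453]].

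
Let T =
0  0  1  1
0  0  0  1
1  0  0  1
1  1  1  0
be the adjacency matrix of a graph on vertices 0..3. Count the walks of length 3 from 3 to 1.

The number of length-3 walks from vertex 3 to vertex 1 is entry (3,1) of T³, where T is the adjacency matrix.
T² = [[2, 1, 1, 1], [1, 1, 1, 0], [1, 1, 2, 1], [1, 0, 1, 3]]
T³ = [[2, 1, 3, 4], [1, 0, 1, 3], [3, 1, 2, 4], [4, 3, 4, 2]]

3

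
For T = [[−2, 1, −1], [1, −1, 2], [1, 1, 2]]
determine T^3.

[[−10, 10, −8], [7, −4, 11], [5, 4, 13]]

T^2 = [[4, −4, 2], [−1, 4, 1], [1, 2, 5]]
T^3 = [[−10, 10, −8], [7, −4, 11], [5, 4, 13]]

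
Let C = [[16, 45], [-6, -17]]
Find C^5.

tr C = -1 and det C = -2, so the characteristic polynomial is λ² − (-1)λ + (-2) with roots 1 and -2.
Eigenvectors give P = [[3, 5], [-1, -2]] with P⁻¹ = [[2, 5], [-1, -3]], and C = P·diag(1, -2)·P⁻¹.
Then C^5 = P·diag(1, -32)·P⁻¹ = [[3, -160], [-1, 64]] · [[2, 5], [-1, -3]] = [[166, 495], [-66, -197]].

[[166, 495], [-66, -197]]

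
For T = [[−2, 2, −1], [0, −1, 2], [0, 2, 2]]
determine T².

[[4, −8, 4], [0, 5, 2], [0, 2, 8]]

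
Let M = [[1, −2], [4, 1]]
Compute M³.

M² = [[−7, −4], [8, −7]]
M³ = [[−23, 10], [−20, −23]]

[[−23, 10], [−20, −23]]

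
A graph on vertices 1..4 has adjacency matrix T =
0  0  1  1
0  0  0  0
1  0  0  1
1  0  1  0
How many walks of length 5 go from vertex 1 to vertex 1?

10

The number of length-5 walks from vertex 1 to vertex 1 is entry (1,1) of T⁵, where T is the adjacency matrix.
T² = [[2, 0, 1, 1], [0, 0, 0, 0], [1, 0, 2, 1], [1, 0, 1, 2]]
T³ = [[2, 0, 3, 3], [0, 0, 0, 0], [3, 0, 2, 3], [3, 0, 3, 2]]
T⁴ = [[6, 0, 5, 5], [0, 0, 0, 0], [5, 0, 6, 5], [5, 0, 5, 6]]
T⁵ = [[10, 0, 11, 11], [0, 0, 0, 0], [11, 0, 10, 11], [11, 0, 11, 10]]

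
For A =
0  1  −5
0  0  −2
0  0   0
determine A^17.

[[0, 0, 0], [0, 0, 0], [0, 0, 0]]

A is strictly triangular, hence nilpotent: A^3 = 0, so A^17 = 0.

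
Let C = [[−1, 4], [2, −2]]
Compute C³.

[[−33, 60], [30, −48]]

C² = [[9, −12], [−6, 12]]
C³ = [[−33, 60], [30, −48]]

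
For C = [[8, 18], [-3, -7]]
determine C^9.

tr C = 1 and det C = -2, so the characteristic polynomial is λ² − (1)λ + (-2) with roots 2 and -1.
Eigenvectors give P = [[-3, 2], [1, -1]] with P⁻¹ = [[-1, -2], [-1, -3]], and C = P·diag(2, -1)·P⁻¹.
Then C^9 = P·diag(512, -1)·P⁻¹ = [[-1536, -2], [512, 1]] · [[-1, -2], [-1, -3]] = [[1538, 3078], [-513, -1027]].

[[1538, 3078], [-513, -1027]]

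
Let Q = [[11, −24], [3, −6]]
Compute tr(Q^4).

tr Q = 5 and det Q = 6, so the characteristic polynomial is λ² − (5)λ + (6) with roots 2 and 3.
Eigenvectors give P = [[8, −3], [3, −1]] with P⁻¹ = [[−1, 3], [−3, 8]], and Q = P·diag(2, 3)·P⁻¹.
Then Q^4 = P·diag(16, 81)·P⁻¹ = [[128, −243], [48, −81]] · [[−1, 3], [−3, 8]] = [[601, −1560], [195, −504]].

97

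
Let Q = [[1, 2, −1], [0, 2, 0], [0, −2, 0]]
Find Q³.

Q² = [[1, 8, −1], [0, 4, 0], [0, −4, 0]]
Q³ = [[1, 20, −1], [0, 8, 0], [0, −8, 0]]

[[1, 20, −1], [0, 8, 0], [0, −8, 0]]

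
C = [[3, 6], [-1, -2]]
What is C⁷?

C² = C (a projection; rank 1, trace 1), so C⁷ = C.

[[3, 6], [-1, -2]]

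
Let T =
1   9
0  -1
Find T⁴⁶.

T² = I (check: tr T = 0 and det T = -1), so T⁴⁶ = I since 46 is even.

[[1, 0], [0, 1]]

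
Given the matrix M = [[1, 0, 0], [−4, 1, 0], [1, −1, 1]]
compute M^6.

M = I + N where N = [[0, 0, 0], [−4, 0, 0], [1, −1, 0]] is strictly lower-triangular, so N^3 = 0.
(I + N)^6 = I + 6·N + 15·N^2 = [[1, 0, 0], [−24, 1, 0], [66, −6, 1]].

[[1, 0, 0], [−24, 1, 0], [66, −6, 1]]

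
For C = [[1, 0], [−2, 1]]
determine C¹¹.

[[1, 0], [−22, 1]]

C = I + N where N = [[0, 0], [−2, 0]] is strictly lower-triangular, so N² = 0.
(I + N)¹¹ = I + 11·N = [[1, 0], [−22, 1]].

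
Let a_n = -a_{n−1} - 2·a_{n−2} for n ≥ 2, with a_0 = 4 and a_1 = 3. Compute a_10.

169

With companion matrix Q = [[-1, -2], [1, 0]], [a_n, a_{n−1}]ᵀ = Q·[a_{n−1}, a_{n−2}]ᵀ, so [a_10, a_9]ᵀ = Q⁹·[a_1, a_0]ᵀ.
Q⁹ = [[11, 34], [-17, -6]], giving [a_10, a_9]ᵀ = [[169], [-75]].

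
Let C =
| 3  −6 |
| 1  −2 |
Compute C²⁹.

C² = C (a projection; rank 1, trace 1), so C²⁹ = C.

[[3, −6], [1, −2]]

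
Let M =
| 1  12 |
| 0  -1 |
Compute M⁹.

M² = I (check: tr M = 0 and det M = -1), so M⁹ = M since 9 is odd.

[[1, 12], [0, -1]]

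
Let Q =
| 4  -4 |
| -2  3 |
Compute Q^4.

[[968, -1148], [-574, 681]]

Q^2 = [[24, -28], [-14, 17]]
Q^3 = [[152, -180], [-90, 107]]
Q^4 = [[968, -1148], [-574, 681]]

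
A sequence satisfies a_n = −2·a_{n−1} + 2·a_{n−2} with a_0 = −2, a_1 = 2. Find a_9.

With companion matrix T = [[−2, 2], [1, 0]], [a_n, a_{n−1}]ᵀ = T·[a_{n−1}, a_{n−2}]ᵀ, so [a_9, a_8]ᵀ = T⁸·[a_1, a_0]ᵀ.
T⁸ = [[2448, −1792], [−896, 656]], giving [a_9, a_8]ᵀ = [[8480], [−3104]].

8480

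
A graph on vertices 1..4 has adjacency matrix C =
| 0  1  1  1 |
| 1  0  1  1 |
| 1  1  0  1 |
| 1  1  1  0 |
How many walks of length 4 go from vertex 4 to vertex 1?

The number of length-4 walks from vertex 4 to vertex 1 is entry (4,1) of C⁴, where C is the adjacency matrix.
C² = [[3, 2, 2, 2], [2, 3, 2, 2], [2, 2, 3, 2], [2, 2, 2, 3]]
C³ = [[6, 7, 7, 7], [7, 6, 7, 7], [7, 7, 6, 7], [7, 7, 7, 6]]
C⁴ = [[21, 20, 20, 20], [20, 21, 20, 20], [20, 20, 21, 20], [20, 20, 20, 21]]

20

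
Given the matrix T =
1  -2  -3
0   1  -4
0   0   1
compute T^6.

[[1, -12, 102], [0, 1, -24], [0, 0, 1]]

T = I + N where N = [[0, -2, -3], [0, 0, -4], [0, 0, 0]] is strictly upper-triangular, so N^3 = 0.
(I + N)^6 = I + 6·N + 15·N^2 = [[1, -12, 102], [0, 1, -24], [0, 0, 1]].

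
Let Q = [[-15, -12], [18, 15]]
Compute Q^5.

[[-1215, -972], [1458, 1215]]

tr Q = 0 and det Q = -9, so the characteristic polynomial is λ² − (0)λ + (-9) with roots 3 and -3.
Eigenvectors give P = [[-2, 1], [3, -1]] with P⁻¹ = [[1, 1], [3, 2]], and Q = P·diag(3, -3)·P⁻¹.
Then Q^5 = P·diag(243, -243)·P⁻¹ = [[-486, -243], [729, 243]] · [[1, 1], [3, 2]] = [[-1215, -972], [1458, 1215]].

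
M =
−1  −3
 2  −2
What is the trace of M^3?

M^2 = [[−5, 9], [−6, −2]]
M^3 = [[23, −3], [2, 22]]

45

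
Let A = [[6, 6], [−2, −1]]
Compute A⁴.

[[276, 390], [−130, −179]]

tr A = 5 and det A = 6, so the characteristic polynomial is λ² − (5)λ + (6) with roots 3 and 2.
Eigenvectors give P = [[−2, −3], [1, 2]] with P⁻¹ = [[−2, −3], [1, 2]], and A = P·diag(3, 2)·P⁻¹.
Then A⁴ = P·diag(81, 16)·P⁻¹ = [[−162, −48], [81, 32]] · [[−2, −3], [1, 2]] = [[276, 390], [−130, −179]].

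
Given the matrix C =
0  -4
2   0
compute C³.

[[0, 32], [-16, 0]]

C² = [[-8, 0], [0, -8]]
C³ = [[0, 32], [-16, 0]]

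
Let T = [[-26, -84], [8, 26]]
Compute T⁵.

tr T = 0 and det T = -4, so the characteristic polynomial is λ² − (0)λ + (-4) with roots -2 and 2.
Eigenvectors give P = [[7, -3], [-2, 1]] with P⁻¹ = [[1, 3], [2, 7]], and T = P·diag(-2, 2)·P⁻¹.
Then T⁵ = P·diag(-32, 32)·P⁻¹ = [[-224, -96], [64, 32]] · [[1, 3], [2, 7]] = [[-416, -1344], [128, 416]].

[[-416, -1344], [128, 416]]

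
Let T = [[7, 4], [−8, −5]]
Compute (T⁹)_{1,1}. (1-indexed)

39367

tr T = 2 and det T = −3, so the characteristic polynomial is λ² − (2)λ + (−3) with roots −1 and 3.
Eigenvectors give P = [[1, 1], [−2, −1]] with P⁻¹ = [[−1, −1], [2, 1]], and T = P·diag(−1, 3)·P⁻¹.
Then T⁹ = P·diag(−1, 19683)·P⁻¹ = [[−1, 19683], [2, −19683]] · [[−1, −1], [2, 1]] = [[39367, 19684], [−39368, −19685]].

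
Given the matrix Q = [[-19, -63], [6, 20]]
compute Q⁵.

tr Q = 1 and det Q = -2, so the characteristic polynomial is λ² − (1)λ + (-2) with roots 2 and -1.
Eigenvectors give P = [[-3, 7], [1, -2]] with P⁻¹ = [[2, 7], [1, 3]], and Q = P·diag(2, -1)·P⁻¹.
Then Q⁵ = P·diag(32, -1)·P⁻¹ = [[-96, -7], [32, 2]] · [[2, 7], [1, 3]] = [[-199, -693], [66, 230]].

[[-199, -693], [66, 230]]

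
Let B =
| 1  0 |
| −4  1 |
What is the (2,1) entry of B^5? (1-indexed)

−20

B = I + N where N = [[0, 0], [−4, 0]] is strictly lower-triangular, so N^2 = 0.
(I + N)^5 = I + 5·N = [[1, 0], [−20, 1]].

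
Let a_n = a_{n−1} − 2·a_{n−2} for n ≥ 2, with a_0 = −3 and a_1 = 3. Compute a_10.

With companion matrix B = [[1, −2], [1, 0]], [a_n, a_{n−1}]ᵀ = B·[a_{n−1}, a_{n−2}]ᵀ, so [a_10, a_9]ᵀ = B⁹·[a_1, a_0]ᵀ.
B⁹ = [[−11, 34], [−17, 6]], giving [a_10, a_9]ᵀ = [[−135], [−69]].

−135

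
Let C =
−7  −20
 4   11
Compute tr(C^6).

tr C = 4 and det C = 3, so the characteristic polynomial is λ² − (4)λ + (3) with roots 3 and 1.
Eigenvectors give P = [[2, −5], [−1, 2]] with P⁻¹ = [[−2, −5], [−1, −2]], and C = P·diag(3, 1)·P⁻¹.
Then C^6 = P·diag(729, 1)·P⁻¹ = [[1458, −5], [−729, 2]] · [[−2, −5], [−1, −2]] = [[−2911, −7280], [1456, 3641]].

730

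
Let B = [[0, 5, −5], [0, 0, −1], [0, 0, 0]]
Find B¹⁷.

[[0, 0, 0], [0, 0, 0], [0, 0, 0]]

B is strictly triangular, hence nilpotent: B³ = 0, so B¹⁷ = 0.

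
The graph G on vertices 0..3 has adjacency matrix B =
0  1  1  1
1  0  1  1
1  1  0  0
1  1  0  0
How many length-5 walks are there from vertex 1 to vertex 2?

The number of length-5 walks from vertex 1 to vertex 2 is entry (1,2) of B⁵, where B is the adjacency matrix.
B² = [[3, 2, 1, 1], [2, 3, 1, 1], [1, 1, 2, 2], [1, 1, 2, 2]]
B³ = [[4, 5, 5, 5], [5, 4, 5, 5], [5, 5, 2, 2], [5, 5, 2, 2]]
B⁴ = [[15, 14, 9, 9], [14, 15, 9, 9], [9, 9, 10, 10], [9, 9, 10, 10]]
B⁵ = [[32, 33, 29, 29], [33, 32, 29, 29], [29, 29, 18, 18], [29, 29, 18, 18]]

29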